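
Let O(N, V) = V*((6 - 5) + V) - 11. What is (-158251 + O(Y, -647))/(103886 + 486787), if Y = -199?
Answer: 259700/590673 ≈ 0.43967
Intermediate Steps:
O(N, V) = -11 + V*(1 + V) (O(N, V) = V*(1 + V) - 11 = -11 + V*(1 + V))
(-158251 + O(Y, -647))/(103886 + 486787) = (-158251 + (-11 - 647 + (-647)**2))/(103886 + 486787) = (-158251 + (-11 - 647 + 418609))/590673 = (-158251 + 417951)*(1/590673) = 259700*(1/590673) = 259700/590673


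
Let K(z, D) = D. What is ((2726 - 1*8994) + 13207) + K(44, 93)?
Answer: 7032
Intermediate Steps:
((2726 - 1*8994) + 13207) + K(44, 93) = ((2726 - 1*8994) + 13207) + 93 = ((2726 - 8994) + 13207) + 93 = (-6268 + 13207) + 93 = 6939 + 93 = 7032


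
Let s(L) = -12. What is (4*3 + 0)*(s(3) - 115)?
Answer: -1524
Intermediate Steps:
(4*3 + 0)*(s(3) - 115) = (4*3 + 0)*(-12 - 115) = (12 + 0)*(-127) = 12*(-127) = -1524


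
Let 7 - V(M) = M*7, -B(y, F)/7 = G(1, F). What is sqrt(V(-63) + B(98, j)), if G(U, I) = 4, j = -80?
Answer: 2*sqrt(105) ≈ 20.494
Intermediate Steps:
B(y, F) = -28 (B(y, F) = -7*4 = -28)
V(M) = 7 - 7*M (V(M) = 7 - M*7 = 7 - 7*M)
sqrt(V(-63) + B(98, j)) = sqrt((7 - 7*(-63)) - 28) = sqrt((7 + 441) - 28) = sqrt(448 - 28) = sqrt(420) = 2*sqrt(105)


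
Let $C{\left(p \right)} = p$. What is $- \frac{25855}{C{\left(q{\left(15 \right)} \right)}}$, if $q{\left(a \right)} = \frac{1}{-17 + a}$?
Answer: $51710$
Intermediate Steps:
$- \frac{25855}{C{\left(q{\left(15 \right)} \right)}} = - \frac{25855}{\frac{1}{-17 + 15}} = - \frac{25855}{\frac{1}{-2}} = - \frac{25855}{- \frac{1}{2}} = \left(-25855\right) \left(-2\right) = 51710$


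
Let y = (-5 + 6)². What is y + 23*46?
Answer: 1059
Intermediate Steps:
y = 1 (y = 1² = 1)
y + 23*46 = 1 + 23*46 = 1 + 1058 = 1059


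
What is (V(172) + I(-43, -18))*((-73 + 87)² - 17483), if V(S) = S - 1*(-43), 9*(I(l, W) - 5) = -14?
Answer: -33986242/9 ≈ -3.7762e+6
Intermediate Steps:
I(l, W) = 31/9 (I(l, W) = 5 + (⅑)*(-14) = 5 - 14/9 = 31/9)
V(S) = 43 + S (V(S) = S + 43 = 43 + S)
(V(172) + I(-43, -18))*((-73 + 87)² - 17483) = ((43 + 172) + 31/9)*((-73 + 87)² - 17483) = (215 + 31/9)*(14² - 17483) = 1966*(196 - 17483)/9 = (1966/9)*(-17287) = -33986242/9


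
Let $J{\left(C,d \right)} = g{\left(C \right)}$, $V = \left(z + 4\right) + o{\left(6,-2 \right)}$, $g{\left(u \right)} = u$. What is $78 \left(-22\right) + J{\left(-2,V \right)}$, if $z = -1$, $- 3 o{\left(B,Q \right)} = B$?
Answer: $-1718$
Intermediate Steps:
$o{\left(B,Q \right)} = - \frac{B}{3}$
$V = 1$ ($V = \left(-1 + 4\right) - 2 = 3 - 2 = 1$)
$J{\left(C,d \right)} = C$
$78 \left(-22\right) + J{\left(-2,V \right)} = 78 \left(-22\right) - 2 = -1716 - 2 = -1718$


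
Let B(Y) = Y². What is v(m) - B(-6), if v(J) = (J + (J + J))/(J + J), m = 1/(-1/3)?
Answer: -69/2 ≈ -34.500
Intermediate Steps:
m = -3 (m = 1/((⅓)*(-1)) = 1/(-⅓) = -3)
v(J) = 3/2 (v(J) = (J + 2*J)/((2*J)) = (3*J)*(1/(2*J)) = 3/2)
v(m) - B(-6) = 3/2 - 1*(-6)² = 3/2 - 1*36 = 3/2 - 36 = -69/2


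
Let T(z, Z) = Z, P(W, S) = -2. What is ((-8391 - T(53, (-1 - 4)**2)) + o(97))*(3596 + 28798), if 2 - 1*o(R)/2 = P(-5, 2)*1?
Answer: -272368752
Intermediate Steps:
o(R) = 8 (o(R) = 4 - (-4) = 4 - 2*(-2) = 4 + 4 = 8)
((-8391 - T(53, (-1 - 4)**2)) + o(97))*(3596 + 28798) = ((-8391 - (-1 - 4)**2) + 8)*(3596 + 28798) = ((-8391 - 1*(-5)**2) + 8)*32394 = ((-8391 - 1*25) + 8)*32394 = ((-8391 - 25) + 8)*32394 = (-8416 + 8)*32394 = -8408*32394 = -272368752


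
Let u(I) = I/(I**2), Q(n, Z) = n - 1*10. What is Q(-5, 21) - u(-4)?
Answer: -59/4 ≈ -14.750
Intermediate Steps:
Q(n, Z) = -10 + n (Q(n, Z) = n - 10 = -10 + n)
u(I) = 1/I (u(I) = I/I**2 = 1/I)
Q(-5, 21) - u(-4) = (-10 - 5) - 1/(-4) = -15 - 1*(-1/4) = -15 + 1/4 = -59/4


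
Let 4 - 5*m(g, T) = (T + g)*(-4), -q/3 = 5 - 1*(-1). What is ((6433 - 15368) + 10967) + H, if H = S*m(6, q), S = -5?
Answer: 2076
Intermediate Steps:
q = -18 (q = -3*(5 - 1*(-1)) = -3*(5 + 1) = -3*6 = -18)
m(g, T) = 4/5 + 4*T/5 + 4*g/5 (m(g, T) = 4/5 - (T + g)*(-4)/5 = 4/5 - (-4*T - 4*g)/5 = 4/5 + (4*T/5 + 4*g/5) = 4/5 + 4*T/5 + 4*g/5)
H = 44 (H = -5*(4/5 + (4/5)*(-18) + (4/5)*6) = -5*(4/5 - 72/5 + 24/5) = -5*(-44/5) = 44)
((6433 - 15368) + 10967) + H = ((6433 - 15368) + 10967) + 44 = (-8935 + 10967) + 44 = 2032 + 44 = 2076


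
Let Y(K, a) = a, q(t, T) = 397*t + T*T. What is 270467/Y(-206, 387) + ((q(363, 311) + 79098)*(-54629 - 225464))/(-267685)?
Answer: 631845988355/1883529 ≈ 3.3546e+5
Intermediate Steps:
q(t, T) = T² + 397*t (q(t, T) = 397*t + T² = T² + 397*t)
270467/Y(-206, 387) + ((q(363, 311) + 79098)*(-54629 - 225464))/(-267685) = 270467/387 + (((311² + 397*363) + 79098)*(-54629 - 225464))/(-267685) = 270467*(1/387) + (((96721 + 144111) + 79098)*(-280093))*(-1/267685) = 270467/387 + ((240832 + 79098)*(-280093))*(-1/267685) = 270467/387 + (319930*(-280093))*(-1/267685) = 270467/387 - 89610153490*(-1/267685) = 270467/387 + 1629275518/4867 = 631845988355/1883529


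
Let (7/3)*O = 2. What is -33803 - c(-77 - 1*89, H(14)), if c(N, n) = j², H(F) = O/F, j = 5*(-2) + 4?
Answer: -33839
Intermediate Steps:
O = 6/7 (O = (3/7)*2 = 6/7 ≈ 0.85714)
j = -6 (j = -10 + 4 = -6)
H(F) = 6/(7*F)
c(N, n) = 36 (c(N, n) = (-6)² = 36)
-33803 - c(-77 - 1*89, H(14)) = -33803 - 1*36 = -33803 - 36 = -33839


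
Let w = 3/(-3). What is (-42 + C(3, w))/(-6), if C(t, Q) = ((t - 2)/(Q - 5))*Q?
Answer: 251/36 ≈ 6.9722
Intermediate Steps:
w = -1 (w = 3*(-⅓) = -1)
C(t, Q) = Q*(-2 + t)/(-5 + Q) (C(t, Q) = ((-2 + t)/(-5 + Q))*Q = Q*(-2 + t)/(-5 + Q))
(-42 + C(3, w))/(-6) = (-42 - (-2 + 3)/(-5 - 1))/(-6) = -(-42 - 1*1/(-6))/6 = -(-42 - 1*(-⅙)*1)/6 = -(-42 + ⅙)/6 = -⅙*(-251/6) = 251/36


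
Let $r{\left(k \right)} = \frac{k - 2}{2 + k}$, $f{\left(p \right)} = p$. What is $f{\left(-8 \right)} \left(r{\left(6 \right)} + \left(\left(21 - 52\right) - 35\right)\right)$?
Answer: $524$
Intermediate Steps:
$r{\left(k \right)} = \frac{-2 + k}{2 + k}$
$f{\left(-8 \right)} \left(r{\left(6 \right)} + \left(\left(21 - 52\right) - 35\right)\right) = - 8 \left(\frac{-2 + 6}{2 + 6} + \left(\left(21 - 52\right) - 35\right)\right) = - 8 \left(\frac{1}{8} \cdot 4 - 66\right) = - 8 \left(\frac{1}{2} - 66\right) = \left(-8\right) \left(- \frac{131}{2}\right) = 524$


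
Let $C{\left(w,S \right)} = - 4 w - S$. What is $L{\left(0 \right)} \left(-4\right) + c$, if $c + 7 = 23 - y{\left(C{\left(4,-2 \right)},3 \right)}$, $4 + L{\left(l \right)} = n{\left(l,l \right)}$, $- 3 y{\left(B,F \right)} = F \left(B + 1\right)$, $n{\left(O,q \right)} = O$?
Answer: $19$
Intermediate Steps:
$C{\left(w,S \right)} = - S - 4 w$
$y{\left(B,F \right)} = - \frac{F \left(1 + B\right)}{3}$ ($y{\left(B,F \right)} = - \frac{F \left(B + 1\right)}{3} = - \frac{F \left(1 + B\right)}{3}$)
$L{\left(l \right)} = -4 + l$
$c = 3$ ($c = -7 + \left(23 - \left(- \frac{1}{3}\right) 3 \left(1 - 14\right)\right) = -7 + \left(23 - \left(- \frac{1}{3}\right) 3 \left(-13\right)\right) = -7 + \left(23 - 13\right) = -7 + 10 = 3$)
$L{\left(0 \right)} \left(-4\right) + c = \left(-4 + 0\right) \left(-4\right) + 3 = \left(-4\right) \left(-4\right) + 3 = 16 + 3 = 19$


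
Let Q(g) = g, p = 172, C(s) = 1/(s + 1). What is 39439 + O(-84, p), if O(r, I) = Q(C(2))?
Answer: 118318/3 ≈ 39439.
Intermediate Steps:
C(s) = 1/(1 + s)
O(r, I) = 1/3 (O(r, I) = 1/(1 + 2) = 1/3)
39439 + O(-84, p) = 39439 + 1/3 = 118318/3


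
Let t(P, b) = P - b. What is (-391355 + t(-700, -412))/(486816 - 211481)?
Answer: -391643/275335 ≈ -1.4224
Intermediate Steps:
(-391355 + t(-700, -412))/(486816 - 211481) = (-391355 + (-700 - 1*(-412)))/(486816 - 211481) = (-391355 + (-700 + 412))/275335 = (-391355 - 288)*(1/275335) = -391643*1/275335 = -391643/275335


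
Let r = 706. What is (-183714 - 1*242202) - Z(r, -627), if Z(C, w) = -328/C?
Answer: -150348184/353 ≈ -4.2592e+5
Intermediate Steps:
(-183714 - 1*242202) - Z(r, -627) = (-183714 - 1*242202) - (-328)/706 = (-183714 - 242202) - (-328)/706 = -425916 - 1*(-164/353) = -425916 + 164/353 = -150348184/353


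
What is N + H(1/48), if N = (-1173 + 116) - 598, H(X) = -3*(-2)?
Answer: -1649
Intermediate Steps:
H(X) = 6
N = -1655 (N = -1057 - 598 = -1655)
N + H(1/48) = -1655 + 6 = -1649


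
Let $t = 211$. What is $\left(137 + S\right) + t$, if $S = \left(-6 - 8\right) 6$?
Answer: $264$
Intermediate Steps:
$S = -84$ ($S = \left(-14\right) 6 = -84$)
$\left(137 + S\right) + t = \left(137 - 84\right) + 211 = 53 + 211 = 264$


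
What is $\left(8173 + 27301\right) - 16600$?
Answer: $18874$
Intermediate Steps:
$\left(8173 + 27301\right) - 16600 = 35474 - 16600 = 18874$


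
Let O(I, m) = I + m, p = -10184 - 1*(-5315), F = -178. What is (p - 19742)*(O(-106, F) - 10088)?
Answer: 255265292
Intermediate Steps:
p = -4869 (p = -10184 + 5315 = -4869)
(p - 19742)*(O(-106, F) - 10088) = (-4869 - 19742)*((-106 - 178) - 10088) = -24611*(-284 - 10088) = -24611*(-10372) = 255265292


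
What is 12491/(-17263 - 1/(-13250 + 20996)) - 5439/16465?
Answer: -62712824523/59505043555 ≈ -1.0539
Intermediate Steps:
12491/(-17263 - 1/(-13250 + 20996)) - 5439/16465 = 12491/(-17263 - 1/7746) - 5439*1/16465 = 12491/(-17263 - 1*1/7746) - 147/445 = 12491/(-17263 - 1/7746) - 147/445 = 12491/(-133719199/7746) - 147/445 = 12491*(-7746/133719199) - 147/445 = -96755286/133719199 - 147/445 = -62712824523/59505043555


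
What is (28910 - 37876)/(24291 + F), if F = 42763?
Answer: -4483/33527 ≈ -0.13371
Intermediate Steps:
(28910 - 37876)/(24291 + F) = (28910 - 37876)/(24291 + 42763) = -8966/67054 = -8966*1/67054 = -4483/33527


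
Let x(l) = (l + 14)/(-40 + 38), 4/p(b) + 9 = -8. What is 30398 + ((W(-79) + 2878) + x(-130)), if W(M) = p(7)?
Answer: 566674/17 ≈ 33334.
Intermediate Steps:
p(b) = -4/17 (p(b) = 4/(-9 - 8) = 4/(-17) = 4*(-1/17) = -4/17)
W(M) = -4/17
x(l) = -7 - l/2 (x(l) = (14 + l)/(-2) = (14 + l)*(-1/2) = -7 - l/2)
30398 + ((W(-79) + 2878) + x(-130)) = 30398 + ((-4/17 + 2878) + (-7 - 1/2*(-130))) = 30398 + (48922/17 + (-7 + 65)) = 30398 + (48922/17 + 58) = 30398 + 49908/17 = 566674/17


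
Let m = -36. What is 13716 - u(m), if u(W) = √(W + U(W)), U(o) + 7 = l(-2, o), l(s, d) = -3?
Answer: 13716 - I*√46 ≈ 13716.0 - 6.7823*I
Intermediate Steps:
U(o) = -10 (U(o) = -7 - 3 = -10)
u(W) = √(-10 + W) (u(W) = √(W - 10) = √(-10 + W))
13716 - u(m) = 13716 - √(-10 - 36) = 13716 - √(-46) = 13716 - I*√46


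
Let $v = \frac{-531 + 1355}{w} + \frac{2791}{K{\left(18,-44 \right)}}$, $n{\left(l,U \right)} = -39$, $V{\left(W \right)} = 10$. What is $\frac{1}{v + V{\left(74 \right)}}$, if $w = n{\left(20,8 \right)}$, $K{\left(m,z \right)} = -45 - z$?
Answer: $- \frac{39}{109283} \approx -0.00035687$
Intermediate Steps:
$w = -39$
$v = - \frac{109673}{39}$ ($v = \frac{-531 + 1355}{-39} + \frac{2791}{-45 - -44} = 824 \left(- \frac{1}{39}\right) + \frac{2791}{-45 + 44} = - \frac{824}{39} + \frac{2791}{-1} = - \frac{824}{39} + 2791 \left(-1\right) = - \frac{824}{39} - 2791 = - \frac{109673}{39} \approx -2812.1$)
$\frac{1}{v + V{\left(74 \right)}} = \frac{1}{- \frac{109673}{39} + 10} = \frac{1}{- \frac{109283}{39}} = - \frac{39}{109283}$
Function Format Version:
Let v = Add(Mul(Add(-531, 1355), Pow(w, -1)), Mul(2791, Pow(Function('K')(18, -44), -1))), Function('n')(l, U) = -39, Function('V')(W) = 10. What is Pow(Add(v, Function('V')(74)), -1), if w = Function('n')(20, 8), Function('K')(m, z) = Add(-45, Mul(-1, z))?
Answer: Rational(-39, 109283) ≈ -0.00035687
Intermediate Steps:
w = -39
v = Rational(-109673, 39) (v = Add(Mul(Add(-531, 1355), Pow(-39, -1)), Mul(2791, Pow(Add(-45, Mul(-1, -44)), -1))) = Add(Mul(824, Rational(-1, 39)), Mul(2791, Pow(Add(-45, 44), -1))) = Add(Rational(-824, 39), Mul(2791, Pow(-1, -1))) = Add(Rational(-824, 39), Mul(2791, -1)) = Add(Rational(-824, 39), -2791) = Rational(-109673, 39) ≈ -2812.1)
Pow(Add(v, Function('V')(74)), -1) = Pow(Add(Rational(-109673, 39), 10), -1) = Pow(Rational(-109283, 39), -1) = Rational(-39, 109283)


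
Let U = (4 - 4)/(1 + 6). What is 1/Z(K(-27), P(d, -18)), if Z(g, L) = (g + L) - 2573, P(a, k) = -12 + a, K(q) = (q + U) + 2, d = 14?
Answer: -1/2596 ≈ -0.00038521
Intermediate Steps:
U = 0 (U = 0/7 = 0*(⅐) = 0)
K(q) = 2 + q (K(q) = (q + 0) + 2 = q + 2 = 2 + q)
Z(g, L) = -2573 + L + g (Z(g, L) = (L + g) - 2573 = -2573 + L + g)
1/Z(K(-27), P(d, -18)) = 1/(-2573 + (-12 + 14) + (2 - 27)) = 1/(-2573 + 2 - 25) = 1/(-2596) = -1/2596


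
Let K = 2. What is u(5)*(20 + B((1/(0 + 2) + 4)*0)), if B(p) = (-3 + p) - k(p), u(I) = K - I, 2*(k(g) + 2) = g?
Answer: -57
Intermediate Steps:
k(g) = -2 + g/2
u(I) = 2 - I
B(p) = -1 + p/2 (B(p) = (-3 + p) - (-2 + p/2) = (-3 + p) + (2 - p/2) = -1 + p/2)
u(5)*(20 + B((1/(0 + 2) + 4)*0)) = (2 - 1*5)*(20 + (-1 + ((1/(0 + 2) + 4)*0)/2)) = (2 - 5)*(20 + (-1 + ((1/2 + 4)*0)/2)) = -3*(20 + (-1 + ((½ + 4)*0)/2)) = -3*(20 + (-1 + ((9/2)*0)/2)) = -3*(20 + (-1 + (½)*0)) = -3*(20 + (-1 + 0)) = -3*(20 - 1) = -3*19 = -57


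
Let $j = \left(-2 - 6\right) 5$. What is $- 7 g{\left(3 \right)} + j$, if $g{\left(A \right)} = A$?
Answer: $-61$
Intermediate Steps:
$j = -40$ ($j = \left(-8\right) 5 = -40$)
$- 7 g{\left(3 \right)} + j = \left(-7\right) 3 - 40 = -21 - 40 = -61$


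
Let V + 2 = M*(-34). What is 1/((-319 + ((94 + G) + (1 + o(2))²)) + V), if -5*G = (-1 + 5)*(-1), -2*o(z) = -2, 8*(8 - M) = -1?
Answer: -20/9969 ≈ -0.0020062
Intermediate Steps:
M = 65/8 (M = 8 - ⅛*(-1) = 8 + ⅛ = 65/8 ≈ 8.1250)
o(z) = 1 (o(z) = -½*(-2) = 1)
G = ⅘ (G = -(-1 + 5)*(-1)/5 = -4*(-1)/5 = -⅕*(-4) = ⅘ ≈ 0.80000)
V = -1113/4 (V = -2 + (65/8)*(-34) = -2 - 1105/4 = -1113/4 ≈ -278.25)
1/((-319 + ((94 + G) + (1 + o(2))²)) + V) = 1/((-319 + ((94 + ⅘) + (1 + 1)²)) - 1113/4) = 1/((-319 + (474/5 + 2²)) - 1113/4) = 1/((-319 + (474/5 + 4)) - 1113/4) = 1/((-319 + 494/5) - 1113/4) = 1/(-1101/5 - 1113/4) = 1/(-9969/20) = -20/9969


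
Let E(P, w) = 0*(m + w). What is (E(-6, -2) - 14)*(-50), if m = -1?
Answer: 700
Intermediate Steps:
E(P, w) = 0 (E(P, w) = 0*(-1 + w) = 0)
(E(-6, -2) - 14)*(-50) = (0 - 14)*(-50) = -14*(-50) = 700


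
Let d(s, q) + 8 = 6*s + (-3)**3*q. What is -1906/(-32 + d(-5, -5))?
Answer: -1906/65 ≈ -29.323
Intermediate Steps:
d(s, q) = -8 - 27*q + 6*s (d(s, q) = -8 + (6*s + (-3)**3*q) = -8 + (6*s - 27*q) = -8 + (-27*q + 6*s) = -8 - 27*q + 6*s)
-1906/(-32 + d(-5, -5)) = -1906/(-32 + (-8 - 27*(-5) + 6*(-5))) = -1906/(-32 + (-8 + 135 - 30)) = -1906/(-32 + 97) = -1906/65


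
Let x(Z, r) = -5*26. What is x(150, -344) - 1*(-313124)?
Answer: 312994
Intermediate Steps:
x(Z, r) = -130
x(150, -344) - 1*(-313124) = -130 - 1*(-313124) = -130 + 313124 = 312994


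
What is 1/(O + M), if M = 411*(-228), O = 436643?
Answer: 1/342935 ≈ 2.9160e-6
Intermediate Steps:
M = -93708
1/(O + M) = 1/(436643 - 93708) = 1/342935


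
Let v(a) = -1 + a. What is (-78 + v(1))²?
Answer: 6084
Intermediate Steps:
(-78 + v(1))² = (-78 + (-1 + 1))² = (-78 + 0)² = (-78)² = 6084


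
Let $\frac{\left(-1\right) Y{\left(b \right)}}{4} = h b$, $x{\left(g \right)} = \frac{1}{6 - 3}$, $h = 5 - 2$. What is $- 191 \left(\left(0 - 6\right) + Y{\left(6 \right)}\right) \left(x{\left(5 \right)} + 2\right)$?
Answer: $34762$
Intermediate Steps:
$h = 3$
$x{\left(g \right)} = \frac{1}{3}$
$Y{\left(b \right)} = - 12 b$ ($Y{\left(b \right)} = - 4 \cdot 3 b = - 12 b$)
$- 191 \left(\left(0 - 6\right) + Y{\left(6 \right)}\right) \left(x{\left(5 \right)} + 2\right) = - 191 \left(\left(0 - 6\right) - 72\right) \left(\frac{1}{3} + 2\right) = - 191 \left(\left(0 - 6\right) - 72\right) \frac{7}{3} = - 191 \left(-6 - 72\right) \frac{7}{3} = - 191 \left(\left(-78\right) \frac{7}{3}\right) = \left(-191\right) \left(-182\right) = 34762$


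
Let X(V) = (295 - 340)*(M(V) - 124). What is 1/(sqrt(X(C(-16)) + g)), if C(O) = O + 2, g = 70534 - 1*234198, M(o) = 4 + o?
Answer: -I*sqrt(157634)/157634 ≈ -0.0025187*I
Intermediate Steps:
g = -163664 (g = 70534 - 234198 = -163664)
C(O) = 2 + O
X(V) = 5400 - 45*V (X(V) = (295 - 340)*((4 + V) - 124) = -45*(-120 + V) = 5400 - 45*V)
1/(sqrt(X(C(-16)) + g)) = 1/(sqrt((5400 - 45*(2 - 16)) - 163664)) = 1/(sqrt((5400 - 45*(-14)) - 163664)) = 1/(sqrt((5400 + 630) - 163664)) = 1/(sqrt(6030 - 163664)) = 1/(sqrt(-157634)) = 1/(I*sqrt(157634)) = -I*sqrt(157634)/157634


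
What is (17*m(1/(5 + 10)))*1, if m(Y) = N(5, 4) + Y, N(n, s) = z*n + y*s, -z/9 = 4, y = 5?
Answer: -40783/15 ≈ -2718.9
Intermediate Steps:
z = -36 (z = -9*4 = -36)
N(n, s) = -36*n + 5*s
m(Y) = -160 + Y (m(Y) = (-36*5 + 5*4) + Y = (-180 + 20) + Y = -160 + Y)
(17*m(1/(5 + 10)))*1 = (17*(-160 + 1/(5 + 10)))*1 = (17*(-160 + 1/15))*1 = (17*(-2399/15))*1 = -40783/15*1 = -40783/15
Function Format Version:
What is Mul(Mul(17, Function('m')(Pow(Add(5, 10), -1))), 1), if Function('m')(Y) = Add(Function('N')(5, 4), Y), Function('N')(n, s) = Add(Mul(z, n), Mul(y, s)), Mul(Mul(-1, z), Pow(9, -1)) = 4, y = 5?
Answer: Rational(-40783, 15) ≈ -2718.9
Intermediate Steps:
z = -36 (z = Mul(-9, 4) = -36)
Function('N')(n, s) = Add(Mul(-36, n), Mul(5, s))
Function('m')(Y) = Add(-160, Y) (Function('m')(Y) = Add(Add(Mul(-36, 5), Mul(5, 4)), Y) = Add(Add(-180, 20), Y) = Add(-160, Y))
Mul(Mul(17, Function('m')(Pow(Add(5, 10), -1))), 1) = Mul(Mul(17, Add(-160, Pow(Add(5, 10), -1))), 1) = Mul(Mul(17, Add(-160, Pow(15, -1))), 1) = Mul(Mul(17, Add(-160, Rational(1, 15))), 1) = Mul(Mul(17, Rational(-2399, 15)), 1) = Mul(Rational(-40783, 15), 1) = Rational(-40783, 15)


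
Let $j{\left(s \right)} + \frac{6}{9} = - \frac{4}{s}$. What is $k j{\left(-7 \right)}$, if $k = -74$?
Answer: $\frac{148}{21} \approx 7.0476$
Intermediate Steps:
$j{\left(s \right)} = - \frac{2}{3} - \frac{4}{s}$
$k j{\left(-7 \right)} = - 74 \left(- \frac{2}{3} - \frac{4}{-7}\right) = - 74 \left(- \frac{2}{3} - - \frac{4}{7}\right) = - 74 \left(- \frac{2}{3} + \frac{4}{7}\right) = \left(-74\right) \left(- \frac{2}{21}\right) = \frac{148}{21}$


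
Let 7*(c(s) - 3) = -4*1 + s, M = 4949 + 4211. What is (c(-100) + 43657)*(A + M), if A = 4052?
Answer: 4036477392/7 ≈ 5.7664e+8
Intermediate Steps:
M = 9160
c(s) = 17/7 + s/7 (c(s) = 3 + (-4*1 + s)/7 = 3 + (-4 + s)/7 = 3 + (-4/7 + s/7) = 17/7 + s/7)
(c(-100) + 43657)*(A + M) = ((17/7 + (1/7)*(-100)) + 43657)*(4052 + 9160) = ((17/7 - 100/7) + 43657)*13212 = (-83/7 + 43657)*13212 = (305516/7)*13212 = 4036477392/7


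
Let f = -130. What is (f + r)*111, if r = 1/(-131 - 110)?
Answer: -3477741/241 ≈ -14430.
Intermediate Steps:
r = -1/241 (r = 1/(-241) = -1/241 ≈ -0.0041494)
(f + r)*111 = (-130 - 1/241)*111 = -31331/241*111 = -3477741/241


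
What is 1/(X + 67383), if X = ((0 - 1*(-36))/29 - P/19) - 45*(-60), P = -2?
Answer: 551/38616475 ≈ 1.4269e-5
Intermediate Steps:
X = 1488442/551 (X = ((0 - 1*(-36))/29 - 1*(-2)/19) - 45*(-60) = ((0 + 36)*(1/29) + 2*(1/19)) + 2700 = (36*(1/29) + 2/19) + 2700 = (36/29 + 2/19) + 2700 = 742/551 + 2700 = 1488442/551 ≈ 2701.3)
1/(X + 67383) = 1/(1488442/551 + 67383) = 1/(38616475/551) = 551/38616475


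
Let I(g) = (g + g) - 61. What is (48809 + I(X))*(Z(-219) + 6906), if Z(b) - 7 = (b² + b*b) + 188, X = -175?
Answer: 4986107154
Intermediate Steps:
Z(b) = 195 + 2*b² (Z(b) = 7 + ((b² + b*b) + 188) = 7 + ((b² + b²) + 188) = 7 + (2*b² + 188) = 7 + (188 + 2*b²) = 195 + 2*b²)
I(g) = -61 + 2*g (I(g) = 2*g - 61 = -61 + 2*g)
(48809 + I(X))*(Z(-219) + 6906) = (48809 + (-61 + 2*(-175)))*((195 + 2*(-219)²) + 6906) = (48809 + (-61 - 350))*((195 + 2*47961) + 6906) = (48809 - 411)*((195 + 95922) + 6906) = 48398*(96117 + 6906) = 48398*103023 = 4986107154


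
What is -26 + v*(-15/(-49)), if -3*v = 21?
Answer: -197/7 ≈ -28.143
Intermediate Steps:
v = -7 (v = -⅓*21 = -7)
-26 + v*(-15/(-49)) = -26 - (-105)/(-49) = -26 - (-105)*(-1)/49 = -26 - 7*15/49 = -26 - 15/7 = -197/7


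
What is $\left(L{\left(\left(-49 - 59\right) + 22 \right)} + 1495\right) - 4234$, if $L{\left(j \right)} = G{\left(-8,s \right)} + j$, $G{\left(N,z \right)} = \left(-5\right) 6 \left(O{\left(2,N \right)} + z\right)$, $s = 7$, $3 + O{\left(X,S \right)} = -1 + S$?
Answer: $-2675$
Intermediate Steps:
$O{\left(X,S \right)} = -4 + S$ ($O{\left(X,S \right)} = -3 + \left(-1 + S\right) = -4 + S$)
$G{\left(N,z \right)} = 120 - 30 N - 30 z$ ($G{\left(N,z \right)} = \left(-5\right) 6 \left(\left(-4 + N\right) + z\right) = - 30 \left(-4 + N + z\right) = 120 - 30 N - 30 z$)
$L{\left(j \right)} = 150 + j$ ($L{\left(j \right)} = \left(120 - -240 - 210\right) + j = \left(120 + 240 - 210\right) + j = 150 + j$)
$\left(L{\left(\left(-49 - 59\right) + 22 \right)} + 1495\right) - 4234 = \left(\left(150 + \left(\left(-49 - 59\right) + 22\right)\right) + 1495\right) - 4234 = \left(\left(150 + \left(-108 + 22\right)\right) + 1495\right) - 4234 = \left(\left(150 - 86\right) + 1495\right) - 4234 = \left(64 + 1495\right) - 4234 = 1559 - 4234 = -2675$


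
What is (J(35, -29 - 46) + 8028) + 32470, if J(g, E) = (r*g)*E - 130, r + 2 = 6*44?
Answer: -647382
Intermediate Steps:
r = 262 (r = -2 + 6*44 = -2 + 264 = 262)
J(g, E) = -130 + 262*E*g (J(g, E) = (262*g)*E - 130 = 262*E*g - 130 = -130 + 262*E*g)
(J(35, -29 - 46) + 8028) + 32470 = ((-130 + 262*(-29 - 46)*35) + 8028) + 32470 = ((-130 + 262*(-75)*35) + 8028) + 32470 = ((-130 - 687750) + 8028) + 32470 = (-687880 + 8028) + 32470 = -679852 + 32470 = -647382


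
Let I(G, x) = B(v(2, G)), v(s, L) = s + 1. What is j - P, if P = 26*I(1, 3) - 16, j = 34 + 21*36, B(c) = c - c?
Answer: 806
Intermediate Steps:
v(s, L) = 1 + s
B(c) = 0
I(G, x) = 0
j = 790 (j = 34 + 756 = 790)
P = -16 (P = 26*0 - 16 = 0 - 16 = -16)
j - P = 790 - 1*(-16) = 790 + 16 = 806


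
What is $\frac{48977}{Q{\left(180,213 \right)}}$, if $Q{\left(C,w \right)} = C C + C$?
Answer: $\frac{48977}{32580} \approx 1.5033$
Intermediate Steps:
$Q{\left(C,w \right)} = C + C^{2}$ ($Q{\left(C,w \right)} = C^{2} + C = C + C^{2}$)
$\frac{48977}{Q{\left(180,213 \right)}} = \frac{48977}{180 \left(1 + 180\right)} = \frac{48977}{180 \cdot 181} = \frac{48977}{32580}$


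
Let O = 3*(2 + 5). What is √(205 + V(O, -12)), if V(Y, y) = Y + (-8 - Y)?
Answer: √197 ≈ 14.036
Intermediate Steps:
O = 21 (O = 3*7 = 21)
V(Y, y) = -8
√(205 + V(O, -12)) = √(205 - 8) = √197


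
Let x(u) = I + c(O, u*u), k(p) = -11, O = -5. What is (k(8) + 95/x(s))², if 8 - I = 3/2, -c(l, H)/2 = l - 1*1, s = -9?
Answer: 47089/1369 ≈ 34.397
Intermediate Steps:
c(l, H) = 2 - 2*l (c(l, H) = -2*(l - 1*1) = -2*(l - 1) = -2*(-1 + l) = 2 - 2*l)
I = 13/2 (I = 8 - 3/2 = 13/2 ≈ 6.5000)
x(u) = 37/2 (x(u) = 13/2 + (2 - 2*(-5)) = 13/2 + (2 + 10) = 13/2 + 12 = 37/2)
(k(8) + 95/x(s))² = (-11 + 95/(37/2))² = (-11 + 95*(2/37))² = (-11 + 190/37)² = (-217/37)² = 47089/1369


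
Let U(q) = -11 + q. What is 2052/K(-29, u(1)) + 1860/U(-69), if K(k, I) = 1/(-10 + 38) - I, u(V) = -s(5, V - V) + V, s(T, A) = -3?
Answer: -80049/148 ≈ -540.87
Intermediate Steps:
u(V) = 3 + V (u(V) = -1*(-3) + V = 3 + V)
K(k, I) = 1/28 - I
2052/K(-29, u(1)) + 1860/U(-69) = 2052/(1/28 - (3 + 1)) + 1860/(-11 - 69) = 2052/(1/28 - 1*4) + 1860/(-80) = 2052/(1/28 - 4) + 1860*(-1/80) = 2052/(-111/28) - 93/4 = 2052*(-28/111) - 93/4 = -19152/37 - 93/4 = -80049/148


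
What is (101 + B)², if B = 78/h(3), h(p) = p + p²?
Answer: 46225/4 ≈ 11556.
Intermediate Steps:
B = 13/2 (B = 78/((3*(1 + 3))) = 78/((3*4)) = 78/12 = 78*(1/12) = 13/2 ≈ 6.5000)
(101 + B)² = (101 + 13/2)² = (215/2)² = 46225/4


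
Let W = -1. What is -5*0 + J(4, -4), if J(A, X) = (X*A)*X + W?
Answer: 63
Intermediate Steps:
J(A, X) = -1 + A*X² (J(A, X) = (X*A)*X - 1 = (A*X)*X - 1 = A*X² - 1 = -1 + A*X²)
-5*0 + J(4, -4) = -5*0 + (-1 + 4*(-4)²) = 0 + (-1 + 4*16) = 0 + (-1 + 64) = 0 + 63 = 63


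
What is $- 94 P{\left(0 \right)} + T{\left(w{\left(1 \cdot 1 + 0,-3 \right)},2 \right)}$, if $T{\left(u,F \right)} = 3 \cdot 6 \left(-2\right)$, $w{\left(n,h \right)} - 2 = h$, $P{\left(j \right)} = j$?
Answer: $-36$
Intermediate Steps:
$w{\left(n,h \right)} = 2 + h$
$T{\left(u,F \right)} = -36$ ($T{\left(u,F \right)} = 18 \left(-2\right) = -36$)
$- 94 P{\left(0 \right)} + T{\left(w{\left(1 \cdot 1 + 0,-3 \right)},2 \right)} = \left(-94\right) 0 - 36 = 0 - 36 = -36$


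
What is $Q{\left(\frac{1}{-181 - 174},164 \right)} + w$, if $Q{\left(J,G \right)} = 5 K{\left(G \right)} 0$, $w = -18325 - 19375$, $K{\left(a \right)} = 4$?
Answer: $-37700$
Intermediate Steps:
$w = -37700$
$Q{\left(J,G \right)} = 0$ ($Q{\left(J,G \right)} = 5 \cdot 4 \cdot 0 = 20 \cdot 0 = 0$)
$Q{\left(\frac{1}{-181 - 174},164 \right)} + w = 0 - 37700 = -37700$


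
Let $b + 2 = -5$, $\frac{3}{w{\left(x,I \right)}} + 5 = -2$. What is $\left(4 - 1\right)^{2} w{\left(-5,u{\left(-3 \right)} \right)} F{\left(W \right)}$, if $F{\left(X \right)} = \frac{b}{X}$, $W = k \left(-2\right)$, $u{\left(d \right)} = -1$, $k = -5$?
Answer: $\frac{27}{10} \approx 2.7$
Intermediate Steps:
$w{\left(x,I \right)} = - \frac{3}{7}$ ($w{\left(x,I \right)} = \frac{3}{-5 - 2} = \frac{3}{-7} = 3 \left(- \frac{1}{7}\right) = - \frac{3}{7}$)
$W = 10$ ($W = \left(-5\right) \left(-2\right) = 10$)
$b = -7$ ($b = -2 - 5 = -7$)
$F{\left(X \right)} = - \frac{7}{X}$
$\left(4 - 1\right)^{2} w{\left(-5,u{\left(-3 \right)} \right)} F{\left(W \right)} = \left(4 - 1\right)^{2} \left(- \frac{3}{7}\right) \left(- \frac{7}{10}\right) = 3^{2} \left(- \frac{3}{7}\right) \left(\left(-7\right) \frac{1}{10}\right) = 9 \left(- \frac{3}{7}\right) \left(- \frac{7}{10}\right) = \left(- \frac{27}{7}\right) \left(- \frac{7}{10}\right) = \frac{27}{10}$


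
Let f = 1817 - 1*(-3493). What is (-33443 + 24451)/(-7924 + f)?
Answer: 4496/1307 ≈ 3.4399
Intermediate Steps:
f = 5310 (f = 1817 + 3493 = 5310)
(-33443 + 24451)/(-7924 + f) = (-33443 + 24451)/(-7924 + 5310) = -8992/(-2614) = -8992*(-1/2614) = 4496/1307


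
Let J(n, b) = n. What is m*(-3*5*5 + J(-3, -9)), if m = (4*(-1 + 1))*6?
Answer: 0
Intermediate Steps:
m = 0 (m = (4*0)*6 = 0*6 = 0)
m*(-3*5*5 + J(-3, -9)) = 0*(-3*5*5 - 3) = 0*(-15*5 - 3) = 0*(-75 - 3) = 0*(-78) = 0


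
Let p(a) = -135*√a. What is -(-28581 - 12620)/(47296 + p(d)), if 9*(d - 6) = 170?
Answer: 60895078/69889313 + 1854045*√14/559114504 ≈ 0.88371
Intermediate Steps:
d = 224/9 (d = 6 + (⅑)*170 = 6 + 170/9 = 224/9 ≈ 24.889)
-(-28581 - 12620)/(47296 + p(d)) = -(-28581 - 12620)/(47296 - 180*√14) = -(-41201)/(47296 - 180*√14) = 41201/(47296 - 180*√14)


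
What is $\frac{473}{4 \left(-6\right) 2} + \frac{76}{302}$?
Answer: $- \frac{69599}{7248} \approx -9.6025$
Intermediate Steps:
$\frac{473}{4 \left(-6\right) 2} + \frac{76}{302} = \frac{473}{\left(-24\right) 2} + 76 \cdot \frac{1}{302} = \frac{473}{-48} + \frac{38}{151} = 473 \left(- \frac{1}{48}\right) + \frac{38}{151} = - \frac{473}{48} + \frac{38}{151} = - \frac{69599}{7248}$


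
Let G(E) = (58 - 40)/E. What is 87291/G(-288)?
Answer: -1396656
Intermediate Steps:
G(E) = 18/E
87291/G(-288) = 87291/((18/(-288))) = 87291/((18*(-1/288))) = 87291/(-1/16) = 87291*(-16) = -1396656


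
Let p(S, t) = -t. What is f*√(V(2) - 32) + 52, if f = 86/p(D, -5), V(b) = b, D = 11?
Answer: 52 + 86*I*√30/5 ≈ 52.0 + 94.208*I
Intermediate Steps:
f = 86/5 (f = 86/((-1*(-5))) = 86/5 ≈ 17.200)
f*√(V(2) - 32) + 52 = 86*√(2 - 32)/5 + 52 = 86*√(-30)/5 + 52 = 86*(I*√30)/5 + 52 = 86*I*√30/5 + 52 = 52 + 86*I*√30/5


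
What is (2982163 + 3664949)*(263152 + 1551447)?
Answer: 12061842788088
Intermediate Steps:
(2982163 + 3664949)*(263152 + 1551447) = 6647112*1814599 = 12061842788088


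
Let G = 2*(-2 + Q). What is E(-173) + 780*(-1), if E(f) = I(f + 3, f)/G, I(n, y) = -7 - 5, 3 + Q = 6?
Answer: -786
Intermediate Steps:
Q = 3 (Q = -3 + 6 = 3)
I(n, y) = -12
G = 2 (G = 2*(-2 + 3) = 2*1 = 2)
E(f) = -6 (E(f) = -12/2 = -12*1/2 = -6)
E(-173) + 780*(-1) = -6 + 780*(-1) = -6 - 780 = -786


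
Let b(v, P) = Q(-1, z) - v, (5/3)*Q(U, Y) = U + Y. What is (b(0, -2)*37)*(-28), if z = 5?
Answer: -12432/5 ≈ -2486.4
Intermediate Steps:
Q(U, Y) = 3*U/5 + 3*Y/5 (Q(U, Y) = 3*(U + Y)/5 = 3*U/5 + 3*Y/5)
b(v, P) = 12/5 - v (b(v, P) = ((⅗)*(-1) + (⅗)*5) - v = (-⅗ + 3) - v = 12/5 - v)
(b(0, -2)*37)*(-28) = ((12/5 - 1*0)*37)*(-28) = ((12/5 + 0)*37)*(-28) = ((12/5)*37)*(-28) = (444/5)*(-28) = -12432/5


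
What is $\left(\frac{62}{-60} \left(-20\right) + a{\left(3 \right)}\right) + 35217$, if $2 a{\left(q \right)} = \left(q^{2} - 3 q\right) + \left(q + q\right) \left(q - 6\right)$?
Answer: $\frac{105686}{3} \approx 35229.0$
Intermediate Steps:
$a{\left(q \right)} = \frac{q^{2}}{2} - \frac{3 q}{2} + q \left(-6 + q\right)$ ($a{\left(q \right)} = \frac{\left(q^{2} - 3 q\right) + \left(q + q\right) \left(q - 6\right)}{2} = \frac{\left(q^{2} - 3 q\right) + 2 q \left(-6 + q\right)}{2} = \frac{q^{2} - 3 q + 2 q \left(-6 + q\right)}{2} = \frac{q^{2}}{2} - \frac{3 q}{2} + q \left(-6 + q\right)$)
$\left(\frac{62}{-60} \left(-20\right) + a{\left(3 \right)}\right) + 35217 = \left(\frac{62}{-60} \left(-20\right) + \frac{3}{2} \cdot 3 \left(-5 + 3\right)\right) + 35217 = \left(62 \left(- \frac{1}{60}\right) \left(-20\right) + \frac{3}{2} \cdot 3 \left(-2\right)\right) + 35217 = \left(\left(- \frac{31}{30}\right) \left(-20\right) - 9\right) + 35217 = \left(\frac{62}{3} - 9\right) + 35217 = \frac{35}{3} + 35217 = \frac{105686}{3}$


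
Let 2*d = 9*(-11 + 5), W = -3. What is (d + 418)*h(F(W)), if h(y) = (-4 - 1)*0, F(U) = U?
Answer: 0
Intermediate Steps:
d = -27 (d = (9*(-11 + 5))/2 = (9*(-6))/2 = (½)*(-54) = -27)
h(y) = 0 (h(y) = -5*0 = 0)
(d + 418)*h(F(W)) = (-27 + 418)*0 = 391*0 = 0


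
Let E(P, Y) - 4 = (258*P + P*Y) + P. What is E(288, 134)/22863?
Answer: 113188/22863 ≈ 4.9507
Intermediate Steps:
E(P, Y) = 4 + 259*P + P*Y (E(P, Y) = 4 + ((258*P + P*Y) + P) = 4 + (259*P + P*Y) = 4 + 259*P + P*Y)
E(288, 134)/22863 = (4 + 259*288 + 288*134)/22863 = (4 + 74592 + 38592)*(1/22863) = 113188*(1/22863) = 113188/22863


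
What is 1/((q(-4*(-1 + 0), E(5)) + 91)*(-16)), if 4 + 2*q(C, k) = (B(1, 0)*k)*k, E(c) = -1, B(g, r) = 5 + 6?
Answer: -1/1512 ≈ -0.00066138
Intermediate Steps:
B(g, r) = 11
q(C, k) = -2 + 11*k²/2 (q(C, k) = -2 + ((11*k)*k)/2 = -2 + (11*k²)/2 = -2 + 11*k²/2)
1/((q(-4*(-1 + 0), E(5)) + 91)*(-16)) = 1/(((-2 + (11/2)*(-1)²) + 91)*(-16)) = 1/(((-2 + (11/2)*1) + 91)*(-16)) = 1/(((-2 + 11/2) + 91)*(-16)) = 1/((7/2 + 91)*(-16)) = 1/((189/2)*(-16)) = 1/(-1512) = -1/1512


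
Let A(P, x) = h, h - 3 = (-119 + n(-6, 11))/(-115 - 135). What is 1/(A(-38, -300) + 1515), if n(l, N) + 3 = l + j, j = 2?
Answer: 125/189813 ≈ 0.00065854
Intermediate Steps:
n(l, N) = -1 + l (n(l, N) = -3 + (l + 2) = -3 + (2 + l) = -1 + l)
h = 438/125 (h = 3 + (-119 + (-1 - 6))/(-115 - 135) = 3 + (-119 - 7)/(-250) = 3 - 126*(-1/250) = 3 + 63/125 = 438/125 ≈ 3.5040)
A(P, x) = 438/125
1/(A(-38, -300) + 1515) = 1/(438/125 + 1515) = 1/(189813/125) = 125/189813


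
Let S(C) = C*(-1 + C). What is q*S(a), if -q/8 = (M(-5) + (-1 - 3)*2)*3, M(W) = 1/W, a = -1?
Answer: 1968/5 ≈ 393.60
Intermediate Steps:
q = 984/5 (q = -8*(1/(-5) + (-1 - 3)*2)*3 = -8*(-⅕ - 4*2)*3 = -8*(-⅕ - 8)*3 = -(-328)*3/5 = -8*(-123/5) = 984/5 ≈ 196.80)
q*S(a) = 984*(-(-1 - 1))/5 = 984*(-1*(-2))/5 = (984/5)*2 = 1968/5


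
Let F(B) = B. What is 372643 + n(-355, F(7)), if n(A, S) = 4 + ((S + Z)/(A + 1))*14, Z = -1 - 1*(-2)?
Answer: 65958463/177 ≈ 3.7265e+5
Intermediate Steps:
Z = 1 (Z = -1 + 2 = 1)
n(A, S) = 4 + 14*(1 + S)/(1 + A) (n(A, S) = 4 + ((S + 1)/(A + 1))*14 = 4 + ((1 + S)/(1 + A))*14 = 4 + 14*(1 + S)/(1 + A))
372643 + n(-355, F(7)) = 372643 + 2*(9 + 2*(-355) + 7*7)/(1 - 355) = 372643 + 2*(9 - 710 + 49)/(-354) = 372643 + 2*(-1/354)*(-652) = 372643 + 652/177 = 65958463/177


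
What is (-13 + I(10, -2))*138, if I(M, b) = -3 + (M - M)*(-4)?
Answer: -2208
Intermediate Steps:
I(M, b) = -3 (I(M, b) = -3 + 0*(-4) = -3 + 0 = -3)
(-13 + I(10, -2))*138 = (-13 - 3)*138 = -16*138 = -2208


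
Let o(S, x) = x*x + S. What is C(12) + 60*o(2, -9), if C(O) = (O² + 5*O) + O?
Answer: 5196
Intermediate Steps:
o(S, x) = S + x² (o(S, x) = x² + S = S + x²)
C(O) = O² + 6*O
C(12) + 60*o(2, -9) = 12*(6 + 12) + 60*(2 + (-9)²) = 12*18 + 60*(2 + 81) = 216 + 60*83 = 216 + 4980 = 5196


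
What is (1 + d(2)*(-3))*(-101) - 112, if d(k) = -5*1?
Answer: -1728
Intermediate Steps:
d(k) = -5
(1 + d(2)*(-3))*(-101) - 112 = (1 - 5*(-3))*(-101) - 112 = (1 + 15)*(-101) - 112 = 16*(-101) - 112 = -1616 - 112 = -1728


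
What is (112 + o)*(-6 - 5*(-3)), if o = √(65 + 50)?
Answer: 1008 + 9*√115 ≈ 1104.5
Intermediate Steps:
o = √115 ≈ 10.724
(112 + o)*(-6 - 5*(-3)) = (112 + √115)*(-6 - 5*(-3)) = (112 + √115)*(-6 + 15) = (112 + √115)*9 = 1008 + 9*√115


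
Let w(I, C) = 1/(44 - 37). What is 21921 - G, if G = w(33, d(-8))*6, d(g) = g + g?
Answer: 153441/7 ≈ 21920.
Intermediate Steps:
d(g) = 2*g
w(I, C) = ⅐ (w(I, C) = 1/7 = ⅐)
G = 6/7 (G = (⅐)*6 = 6/7 ≈ 0.85714)
21921 - G = 21921 - 1*6/7 = 21921 - 6/7 = 153441/7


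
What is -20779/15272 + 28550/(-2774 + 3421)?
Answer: 422571587/9880984 ≈ 42.766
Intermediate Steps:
-20779/15272 + 28550/(-2774 + 3421) = -20779*1/15272 + 28550/647 = -20779/15272 + 28550*(1/647) = -20779/15272 + 28550/647 = 422571587/9880984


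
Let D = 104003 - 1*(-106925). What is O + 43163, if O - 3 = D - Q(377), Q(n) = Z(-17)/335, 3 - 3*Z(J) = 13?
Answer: 51072896/201 ≈ 2.5409e+5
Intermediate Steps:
D = 210928 (D = 104003 + 106925 = 210928)
Z(J) = -10/3 (Z(J) = 1 - 1/3*13 = 1 - 13/3 = -10/3)
Q(n) = -2/201 (Q(n) = -10/3/335 = -10/3*1/335 = -2/201)
O = 42397133/201 (O = 3 + (210928 - 1*(-2/201)) = 3 + (210928 + 2/201) = 3 + 42396530/201 = 42397133/201 ≈ 2.1093e+5)
O + 43163 = 42397133/201 + 43163 = 51072896/201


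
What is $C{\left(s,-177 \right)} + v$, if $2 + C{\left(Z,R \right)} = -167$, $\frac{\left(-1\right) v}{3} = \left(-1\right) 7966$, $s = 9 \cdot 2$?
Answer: $23729$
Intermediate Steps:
$s = 18$
$v = 23898$ ($v = - 3 \left(\left(-1\right) 7966\right) = \left(-3\right) \left(-7966\right) = 23898$)
$C{\left(Z,R \right)} = -169$ ($C{\left(Z,R \right)} = -2 - 167 = -169$)
$C{\left(s,-177 \right)} + v = -169 + 23898 = 23729$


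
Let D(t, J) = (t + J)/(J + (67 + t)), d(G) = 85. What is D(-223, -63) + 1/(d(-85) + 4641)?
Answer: 1351855/1034994 ≈ 1.3061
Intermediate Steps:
D(t, J) = (J + t)/(67 + J + t)
D(-223, -63) + 1/(d(-85) + 4641) = (-63 - 223)/(67 - 63 - 223) + 1/(85 + 4641) = -286/(-219) + 1/4726 = -1/219*(-286) + 1/4726 = 286/219 + 1/4726 = 1351855/1034994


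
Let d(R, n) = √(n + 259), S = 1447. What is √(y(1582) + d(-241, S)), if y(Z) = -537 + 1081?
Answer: √(544 + √1706) ≈ 24.193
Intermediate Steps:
y(Z) = 544
d(R, n) = √(259 + n)
√(y(1582) + d(-241, S)) = √(544 + √(259 + 1447)) = √(544 + √1706)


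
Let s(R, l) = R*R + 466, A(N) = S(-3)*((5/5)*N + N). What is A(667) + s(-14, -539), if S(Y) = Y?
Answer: -3340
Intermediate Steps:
A(N) = -6*N (A(N) = -3*((5/5)*N + N) = -3*((5*(⅕))*N + N) = -3*(1*N + N) = -3*(N + N) = -6*N)
s(R, l) = 466 + R² (s(R, l) = R² + 466 = 466 + R²)
A(667) + s(-14, -539) = -6*667 + (466 + (-14)²) = -4002 + (466 + 196) = -4002 + 662 = -3340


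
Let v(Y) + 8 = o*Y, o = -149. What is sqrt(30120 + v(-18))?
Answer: sqrt(32794) ≈ 181.09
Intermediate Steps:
v(Y) = -8 - 149*Y
sqrt(30120 + v(-18)) = sqrt(30120 + (-8 - 149*(-18))) = sqrt(30120 + (-8 + 2682)) = sqrt(30120 + 2674) = sqrt(32794)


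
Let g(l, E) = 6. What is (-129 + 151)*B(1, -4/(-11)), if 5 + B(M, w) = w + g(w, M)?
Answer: 30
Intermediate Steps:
B(M, w) = 1 + w (B(M, w) = -5 + (w + 6) = -5 + (6 + w) = 1 + w)
(-129 + 151)*B(1, -4/(-11)) = (-129 + 151)*(1 - 4/(-11)) = 22*(1 - 4*(-1/11)) = 22*(1 + 4/11) = 22*(15/11) = 30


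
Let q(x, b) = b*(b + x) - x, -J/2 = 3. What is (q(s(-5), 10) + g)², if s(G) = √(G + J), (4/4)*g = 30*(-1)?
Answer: 4009 + 1260*I*√11 ≈ 4009.0 + 4178.9*I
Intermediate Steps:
J = -6 (J = -2*3 = -6)
g = -30 (g = 30*(-1) = -30)
s(G) = √(-6 + G) (s(G) = √(G - 6) = √(-6 + G))
q(x, b) = -x + b*(b + x)
(q(s(-5), 10) + g)² = ((10² - √(-6 - 5) + 10*√(-6 - 5)) - 30)² = ((100 - √(-11) + 10*√(-11)) - 30)² = ((100 - I*√11 + 10*(I*√11)) - 30)² = ((100 - I*√11 + 10*I*√11) - 30)² = ((100 + 9*I*√11) - 30)² = (70 + 9*I*√11)²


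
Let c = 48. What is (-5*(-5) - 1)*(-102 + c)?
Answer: -1296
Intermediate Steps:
(-5*(-5) - 1)*(-102 + c) = (-5*(-5) - 1)*(-102 + 48) = (25 - 1)*(-54) = 24*(-54) = -1296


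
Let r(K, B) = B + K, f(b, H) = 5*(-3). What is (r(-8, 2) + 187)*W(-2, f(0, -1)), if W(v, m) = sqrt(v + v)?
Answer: 362*I ≈ 362.0*I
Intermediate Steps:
f(b, H) = -15
W(v, m) = sqrt(2)*sqrt(v) (W(v, m) = sqrt(2*v) = sqrt(2)*sqrt(v))
(r(-8, 2) + 187)*W(-2, f(0, -1)) = ((2 - 8) + 187)*(sqrt(2)*sqrt(-2)) = (-6 + 187)*(sqrt(2)*(I*sqrt(2))) = 181*(2*I) = 362*I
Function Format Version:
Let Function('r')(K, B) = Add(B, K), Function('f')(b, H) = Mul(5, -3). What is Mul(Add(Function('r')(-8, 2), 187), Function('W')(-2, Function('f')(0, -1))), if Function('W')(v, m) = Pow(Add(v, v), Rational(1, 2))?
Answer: Mul(362, I) ≈ Mul(362.00, I)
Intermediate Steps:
Function('f')(b, H) = -15
Function('W')(v, m) = Mul(Pow(2, Rational(1, 2)), Pow(v, Rational(1, 2))) (Function('W')(v, m) = Pow(Mul(2, v), Rational(1, 2)) = Mul(Pow(2, Rational(1, 2)), Pow(v, Rational(1, 2))))
Mul(Add(Function('r')(-8, 2), 187), Function('W')(-2, Function('f')(0, -1))) = Mul(Add(Add(2, -8), 187), Mul(Pow(2, Rational(1, 2)), Pow(-2, Rational(1, 2)))) = Mul(Add(-6, 187), Mul(Pow(2, Rational(1, 2)), Mul(I, Pow(2, Rational(1, 2))))) = Mul(181, Mul(2, I)) = Mul(362, I)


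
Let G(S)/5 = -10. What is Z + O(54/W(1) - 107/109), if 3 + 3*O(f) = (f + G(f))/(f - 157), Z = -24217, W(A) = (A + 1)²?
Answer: -2288374867/94491 ≈ -24218.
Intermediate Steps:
W(A) = (1 + A)²
G(S) = -50 (G(S) = 5*(-10) = -50)
O(f) = -1 + (-50 + f)/(3*(-157 + f)) (O(f) = -1 + ((f - 50)/(f - 157))/3 = -1 + ((-50 + f)/(-157 + f))/3 = -1 + (-50 + f)/(3*(-157 + f)))
Z + O(54/W(1) - 107/109) = -24217 + (421 - 2*(54/((1 + 1)²) - 107/109))/(3*(-157 + (54/((1 + 1)²) - 107/109))) = -24217 + (421 - 2*(54/(2²) - 107*1/109))/(3*(-157 + (54/(2²) - 107*1/109))) = -24217 + (421 - 2*(54/4 - 107/109))/(3*(-157 + (54/4 - 107/109))) = -24217 + (421 - 2*(54*(¼) - 107/109))/(3*(-157 + (54*(¼) - 107/109))) = -24217 + (421 - 2*(27/2 - 107/109))/(3*(-157 + (27/2 - 107/109))) = -24217 + (421 - 2*2729/218)/(3*(-157 + 2729/218)) = -24217 + (421 - 2729/109)/(3*(-31497/218)) = -24217 + (⅓)*(-218/31497)*(43160/109) = -24217 - 86320/94491 = -2288374867/94491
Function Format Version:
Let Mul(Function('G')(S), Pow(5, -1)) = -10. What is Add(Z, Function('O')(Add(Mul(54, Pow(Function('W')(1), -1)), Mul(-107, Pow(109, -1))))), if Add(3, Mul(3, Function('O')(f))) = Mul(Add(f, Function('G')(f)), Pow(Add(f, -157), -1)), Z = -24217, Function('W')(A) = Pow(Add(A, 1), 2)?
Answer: Rational(-2288374867, 94491) ≈ -24218.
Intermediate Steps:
Function('W')(A) = Pow(Add(1, A), 2)
Function('G')(S) = -50 (Function('G')(S) = Mul(5, -10) = -50)
Function('O')(f) = Add(-1, Mul(Rational(1, 3), Pow(Add(-157, f), -1), Add(-50, f))) (Function('O')(f) = Add(-1, Mul(Rational(1, 3), Mul(Add(f, -50), Pow(Add(f, -157), -1)))) = Add(-1, Mul(Rational(1, 3), Mul(Add(-50, f), Pow(Add(-157, f), -1)))) = Add(-1, Mul(Rational(1, 3), Mul(Pow(Add(-157, f), -1), Add(-50, f)))) = Add(-1, Mul(Rational(1, 3), Pow(Add(-157, f), -1), Add(-50, f))))
Add(Z, Function('O')(Add(Mul(54, Pow(Function('W')(1), -1)), Mul(-107, Pow(109, -1))))) = Add(-24217, Mul(Rational(1, 3), Pow(Add(-157, Add(Mul(54, Pow(Pow(Add(1, 1), 2), -1)), Mul(-107, Pow(109, -1)))), -1), Add(421, Mul(-2, Add(Mul(54, Pow(Pow(Add(1, 1), 2), -1)), Mul(-107, Pow(109, -1))))))) = Add(-24217, Mul(Rational(1, 3), Pow(Add(-157, Add(Mul(54, Pow(Pow(2, 2), -1)), Mul(-107, Rational(1, 109)))), -1), Add(421, Mul(-2, Add(Mul(54, Pow(Pow(2, 2), -1)), Mul(-107, Rational(1, 109))))))) = Add(-24217, Mul(Rational(1, 3), Pow(Add(-157, Add(Mul(54, Pow(4, -1)), Rational(-107, 109))), -1), Add(421, Mul(-2, Add(Mul(54, Pow(4, -1)), Rational(-107, 109)))))) = Add(-24217, Mul(Rational(1, 3), Pow(Add(-157, Add(Mul(54, Rational(1, 4)), Rational(-107, 109))), -1), Add(421, Mul(-2, Add(Mul(54, Rational(1, 4)), Rational(-107, 109)))))) = Add(-24217, Mul(Rational(1, 3), Pow(Add(-157, Add(Rational(27, 2), Rational(-107, 109))), -1), Add(421, Mul(-2, Add(Rational(27, 2), Rational(-107, 109)))))) = Add(-24217, Mul(Rational(1, 3), Pow(Add(-157, Rational(2729, 218)), -1), Add(421, Mul(-2, Rational(2729, 218))))) = Add(-24217, Mul(Rational(1, 3), Pow(Rational(-31497, 218), -1), Add(421, Rational(-2729, 109)))) = Add(-24217, Mul(Rational(1, 3), Rational(-218, 31497), Rational(43160, 109))) = Add(-24217, Rational(-86320, 94491)) = Rational(-2288374867, 94491)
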